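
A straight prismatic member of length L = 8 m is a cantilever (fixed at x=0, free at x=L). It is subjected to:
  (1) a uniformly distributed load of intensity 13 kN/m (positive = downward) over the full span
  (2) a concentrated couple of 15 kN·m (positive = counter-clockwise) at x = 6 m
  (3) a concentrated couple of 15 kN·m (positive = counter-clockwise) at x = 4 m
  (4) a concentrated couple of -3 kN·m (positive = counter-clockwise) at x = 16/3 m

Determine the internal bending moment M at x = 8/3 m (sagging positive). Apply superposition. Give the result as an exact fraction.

M(8/3) = -1421/9 kN·m

Load 1 — uniform load w=13 kN/m over full span:
  M_1 = -w(L-x)²/2 = -13·(8-(8/3))²/2 = -1664/9 kN·m
Load 2 — applied couple M₀=15 kN·m at a=6 m (b=L-a=2):
  M_2 = M₀  [x≤a] = 15 = 15 kN·m
Load 3 — applied couple M₀=15 kN·m at a=4 m (b=L-a=4):
  M_3 = M₀  [x≤a] = 15 = 15 kN·m
Load 4 — applied couple M₀=-3 kN·m at a=16/3 m (b=L-a=8/3):
  M_4 = M₀  [x≤a] = (-3) = -3 kN·m
Superposition: M = Σ M_i = -1421/9 kN·m ≈ -157.888889 kN·m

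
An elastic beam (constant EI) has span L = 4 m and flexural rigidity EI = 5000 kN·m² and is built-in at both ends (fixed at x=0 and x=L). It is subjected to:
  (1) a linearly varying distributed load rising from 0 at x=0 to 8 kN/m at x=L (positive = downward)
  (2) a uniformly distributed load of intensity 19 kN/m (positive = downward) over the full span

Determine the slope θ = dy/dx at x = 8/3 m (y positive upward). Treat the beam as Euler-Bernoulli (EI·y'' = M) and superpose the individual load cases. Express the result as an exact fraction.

Load 1 — triangular load w₀=8 kN/m (0→w₀ over full span):
  θ_1 = -w₀(2x(L-x)(L-2x)(x+2L)+x²(L-x)²)/(120LEI) = -8·(2·(8/3)·(4-(8/3))·(4-2·(8/3))·((8/3)+2·4)+(8/3)²·(4-(8/3))²)/(120·4·5000) = 224/759375 rad
Load 2 — uniform load w=19 kN/m over full span:
  θ_2 = -wx(L-x)(L-2x)/(12EI) = -19·(8/3)·(4-(8/3))·(4-2·(8/3))/(12·5000) = 76/50625 rad
Superposition: θ = Σ θ_i = 1364/759375 rad ≈ 0.001796 rad

θ(8/3) = 1364/759375 rad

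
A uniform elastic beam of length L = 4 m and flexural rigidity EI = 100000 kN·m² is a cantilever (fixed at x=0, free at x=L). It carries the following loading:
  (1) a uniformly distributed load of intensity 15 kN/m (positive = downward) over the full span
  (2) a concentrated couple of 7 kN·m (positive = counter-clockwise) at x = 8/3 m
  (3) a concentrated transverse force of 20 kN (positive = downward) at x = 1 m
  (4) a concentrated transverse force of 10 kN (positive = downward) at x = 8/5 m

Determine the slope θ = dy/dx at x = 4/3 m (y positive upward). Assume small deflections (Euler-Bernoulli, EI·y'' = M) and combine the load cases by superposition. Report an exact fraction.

θ(4/3) = -1697/1350000 rad

Load 1 — uniform load w=15 kN/m over full span:
  θ_1 = -wx(x²-3Lx+3L²)/(6EI) = -15·(4/3)·((4/3)²-3·4·(4/3)+3·4²)/(6·100000) = -19/16875 rad
Load 2 — applied couple M₀=7 kN·m at a=8/3 m (b=L-a=4/3):
  θ_2 = M₀x/EI  [x≤a] = 7·(4/3)/100000 = 7/75000 rad
Load 3 — point force P=20 kN at a=1 m (b=L-a=3):
  θ_3 = -Pa²/(2EI)  [x>a] = -20·1²/(2·100000) = -1/10000 rad
Load 4 — point force P=10 kN at a=8/5 m (b=L-a=12/5):
  θ_4 = -Px(2a-x)/(2EI)  [x≤a] = -10·(4/3)·(2·(8/5)-(4/3))/(2·100000) = -7/56250 rad
Superposition: θ = Σ θ_i = -1697/1350000 rad ≈ -0.001257 rad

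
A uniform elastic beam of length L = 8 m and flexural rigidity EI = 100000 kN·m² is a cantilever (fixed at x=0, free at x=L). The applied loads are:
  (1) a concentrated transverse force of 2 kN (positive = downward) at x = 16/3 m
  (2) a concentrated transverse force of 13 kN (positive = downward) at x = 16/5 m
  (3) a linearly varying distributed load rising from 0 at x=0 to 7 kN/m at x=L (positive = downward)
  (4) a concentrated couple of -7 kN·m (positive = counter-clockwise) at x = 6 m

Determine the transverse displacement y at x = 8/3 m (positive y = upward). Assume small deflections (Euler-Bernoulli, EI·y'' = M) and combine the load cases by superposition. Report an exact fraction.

Load 1 — point force P=2 kN at a=16/3 m (b=L-a=8/3):
  y_1 = -Px²(3a-x)/(6EI)  [x≤a] = -2·(8/3)²·(3·(16/3)-(8/3))/(6·100000) = -16/50625 m
Load 2 — point force P=13 kN at a=16/5 m (b=L-a=24/5):
  y_2 = -Px²(3a-x)/(6EI)  [x≤a] = -13·(8/3)²·(3·(16/5)-(8/3))/(6·100000) = -1352/1265625 m
Load 3 — triangular load w₀=7 kN/m (0→w₀ over full span):
  y_3 = (w₀Lx³/12-w₀L²x²/6-w₀x⁵/(120L))/EI = (7·8·(8/3)³/12-7·8²·(8/3)²/6-7·(8/3)⁵/(120·8))/100000 = -50512/11390625 m
Load 4 — applied couple M₀=-7 kN·m at a=6 m (b=L-a=2):
  y_4 = M₀x²/(2EI)  [x≤a] = (-7)·(8/3)²/(2·100000) = -7/28125 m
Superposition: y = Σ y_i = -13823/2278125 m ≈ -0.006068 m

y(8/3) = -13823/2278125 m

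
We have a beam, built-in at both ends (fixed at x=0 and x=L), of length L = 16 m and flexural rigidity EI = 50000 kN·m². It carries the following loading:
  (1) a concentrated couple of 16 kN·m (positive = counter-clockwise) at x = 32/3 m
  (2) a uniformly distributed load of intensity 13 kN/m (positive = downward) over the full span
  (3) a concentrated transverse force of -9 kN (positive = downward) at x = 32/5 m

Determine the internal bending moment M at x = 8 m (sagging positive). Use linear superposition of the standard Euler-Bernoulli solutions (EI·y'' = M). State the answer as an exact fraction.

M(8) = 3312/25 kN·m

Load 1 — applied couple M₀=16 kN·m at a=32/3 m (b=L-a=16/3):
  M_1 = R_Ax - M_A  [x≤a] with R_A=4/3, M_A=16/3 = (4/3)·8 - (16/3) = 16/3 kN·m
Load 2 — uniform load w=13 kN/m over full span:
  M_2 = wLx/2 - wL²/12 - wx²/2 = 13·16·8/2 - 13·16²/12 - 13·8²/2 = 416/3 kN·m
Load 3 — point force P=-9 kN at a=32/5 m (b=L-a=48/5):
  M_3 = Pa²(a+3b)(L-x)/L³ - Pa²b/L²  [x>a] = (-9)·(32/5)²·((32/5)+3·(48/5))·(16-8)/16³ - (-9)·(32/5)²·(48/5)/16² = -288/25 kN·m
Superposition: M = Σ M_i = 3312/25 kN·m ≈ 132.480000 kN·m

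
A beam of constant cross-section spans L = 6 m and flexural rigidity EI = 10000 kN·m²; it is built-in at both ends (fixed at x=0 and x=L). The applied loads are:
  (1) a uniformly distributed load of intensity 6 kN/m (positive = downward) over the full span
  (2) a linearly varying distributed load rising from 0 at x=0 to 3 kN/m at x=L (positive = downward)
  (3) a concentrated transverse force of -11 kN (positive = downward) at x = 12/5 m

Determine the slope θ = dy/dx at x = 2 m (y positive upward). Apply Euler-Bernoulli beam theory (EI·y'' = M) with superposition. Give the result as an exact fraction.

θ(2) = -1009/1875000 rad

Load 1 — uniform load w=6 kN/m over full span:
  θ_1 = -wx(L-x)(L-2x)/(12EI) = -6·2·(6-2)·(6-2·2)/(12·10000) = -1/1250 rad
Load 2 — triangular load w₀=3 kN/m (0→w₀ over full span):
  θ_2 = -w₀(2x(L-x)(L-2x)(x+2L)+x²(L-x)²)/(120LEI) = -3·(2·2·(6-2)·(6-2·2)·(2+2·6)+2²·(6-2)²)/(120·6·10000) = -2/9375 rad
Load 3 — point force P=-11 kN at a=12/5 m (b=L-a=18/5):
  θ_3 = -Pb²x(2aL-(3a+b)x)/(2L³EI)  [x≤a] = -(-11)·(18/5)²·2·(2·(12/5)·6-(3·(12/5)+(18/5))·2)/(2·6³·10000) = 297/625000 rad
Superposition: θ = Σ θ_i = -1009/1875000 rad ≈ -0.000538 rad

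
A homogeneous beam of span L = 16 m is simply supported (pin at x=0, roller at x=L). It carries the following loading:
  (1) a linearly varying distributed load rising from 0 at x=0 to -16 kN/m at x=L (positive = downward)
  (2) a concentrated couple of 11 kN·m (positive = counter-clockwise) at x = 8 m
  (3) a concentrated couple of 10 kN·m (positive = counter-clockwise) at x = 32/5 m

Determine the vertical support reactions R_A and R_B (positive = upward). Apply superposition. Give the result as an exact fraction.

R_A = -1985/48 kN, R_B = -4159/48 kN

Load 1 — triangular load w₀=-16 kN/m (0→w₀ over full span):
  R_A = w₀L/6 = (-16)·16/6 = -128/3 kN
  R_B = w₀L/3 = (-16)·16/3 = -256/3 kN
Load 2 — applied couple M₀=11 kN·m at a=8 m (b=L-a=8):
  R_A = M₀/L = 11/16 kN
  R_B = -M₀/L = -11/16 kN
Load 3 — applied couple M₀=10 kN·m at a=32/5 m (b=L-a=48/5):
  R_A = M₀/L = 10/16 = 5/8 kN
  R_B = -M₀/L = -10/16 = -5/8 kN
Superposition: R_A = -1985/48 kN, R_B = -4159/48 kN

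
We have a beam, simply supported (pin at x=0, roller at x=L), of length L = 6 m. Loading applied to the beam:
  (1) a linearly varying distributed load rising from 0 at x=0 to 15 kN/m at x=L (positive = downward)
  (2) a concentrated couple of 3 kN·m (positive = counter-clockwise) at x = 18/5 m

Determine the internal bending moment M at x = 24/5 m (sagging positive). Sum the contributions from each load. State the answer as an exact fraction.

M(24/5) = 633/25 kN·m

Load 1 — triangular load w₀=15 kN/m (0→w₀ over full span):
  M_1 = w₀Lx/6 - w₀x³/(6L) = 15·6·(24/5)/6 - 15·(24/5)³/(6·6) = 648/25 kN·m
Load 2 — applied couple M₀=3 kN·m at a=18/5 m (b=L-a=12/5):
  M_2 = M₀x/L - M₀  [x>a] = 3·(24/5)/6 - 3 = -3/5 kN·m
Superposition: M = Σ M_i = 633/25 kN·m ≈ 25.320000 kN·m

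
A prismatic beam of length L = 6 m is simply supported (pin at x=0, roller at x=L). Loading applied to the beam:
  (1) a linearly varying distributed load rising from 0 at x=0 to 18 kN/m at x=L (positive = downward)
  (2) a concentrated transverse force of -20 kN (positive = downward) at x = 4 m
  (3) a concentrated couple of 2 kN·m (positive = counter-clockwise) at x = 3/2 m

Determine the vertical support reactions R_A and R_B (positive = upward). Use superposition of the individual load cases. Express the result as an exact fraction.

Load 1 — triangular load w₀=18 kN/m (0→w₀ over full span):
  R_A = w₀L/6 = 18·6/6 = 18 kN
  R_B = w₀L/3 = 18·6/3 = 36 kN
Load 2 — point force P=-20 kN at a=4 m (b=L-a=2):
  R_A = Pb/L = (-20)·2/6 = -20/3 kN
  R_B = Pa/L = (-20)·4/6 = -40/3 kN
Load 3 — applied couple M₀=2 kN·m at a=3/2 m (b=L-a=9/2):
  R_A = M₀/L = 2/6 = 1/3 kN
  R_B = -M₀/L = -2/6 = -1/3 kN
Superposition: R_A = 35/3 kN, R_B = 67/3 kN

R_A = 35/3 kN, R_B = 67/3 kN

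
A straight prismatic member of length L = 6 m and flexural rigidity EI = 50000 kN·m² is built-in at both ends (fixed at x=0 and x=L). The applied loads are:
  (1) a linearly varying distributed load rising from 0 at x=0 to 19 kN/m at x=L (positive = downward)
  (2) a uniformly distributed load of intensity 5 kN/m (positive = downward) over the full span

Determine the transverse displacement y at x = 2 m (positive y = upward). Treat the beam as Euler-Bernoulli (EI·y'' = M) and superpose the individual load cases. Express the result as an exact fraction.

y(2) = -104/140625 m

Load 1 — triangular load w₀=19 kN/m (0→w₀ over full span):
  y_1 = -w₀x²(L-x)²(x+2L)/(120LEI) = -19·2²·(6-2)²·(2+2·6)/(120·6·50000) = -133/281250 m
Load 2 — uniform load w=5 kN/m over full span:
  y_2 = -wx²(L-x)²/(24EI) = -5·2²·(6-2)²/(24·50000) = -1/3750 m
Superposition: y = Σ y_i = -104/140625 m ≈ -0.000740 m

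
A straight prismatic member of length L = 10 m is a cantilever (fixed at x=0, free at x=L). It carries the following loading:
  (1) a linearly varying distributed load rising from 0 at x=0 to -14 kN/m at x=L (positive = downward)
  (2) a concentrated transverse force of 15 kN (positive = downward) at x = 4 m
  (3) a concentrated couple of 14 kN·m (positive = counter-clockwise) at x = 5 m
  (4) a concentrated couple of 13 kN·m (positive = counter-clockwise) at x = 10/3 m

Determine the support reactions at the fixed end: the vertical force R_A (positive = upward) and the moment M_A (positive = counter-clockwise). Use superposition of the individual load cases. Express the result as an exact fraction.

R_A = -55 kN, M_A = -1301/3 kN·m

Load 1 — triangular load w₀=-14 kN/m (0→w₀ over full span):
  R_A = w₀L/2 = (-14)·10/2 = -70 kN
  M_A = w₀L²/3 = (-14)·10²/3 = -1400/3 kN·m
Load 2 — point force P=15 kN at a=4 m (b=L-a=6):
  R_A = P = 15 kN
  M_A = Pa = 15·4 = 60 kN·m
Load 3 — applied couple M₀=14 kN·m at a=5 m (b=L-a=5):
  R_A = 0 kN
  M_A = -M₀ = -14 kN·m
Load 4 — applied couple M₀=13 kN·m at a=10/3 m (b=L-a=20/3):
  R_A = 0 kN
  M_A = -M₀ = -13 kN·m
Superposition: R_A = -55 kN, M_A = -1301/3 kN·m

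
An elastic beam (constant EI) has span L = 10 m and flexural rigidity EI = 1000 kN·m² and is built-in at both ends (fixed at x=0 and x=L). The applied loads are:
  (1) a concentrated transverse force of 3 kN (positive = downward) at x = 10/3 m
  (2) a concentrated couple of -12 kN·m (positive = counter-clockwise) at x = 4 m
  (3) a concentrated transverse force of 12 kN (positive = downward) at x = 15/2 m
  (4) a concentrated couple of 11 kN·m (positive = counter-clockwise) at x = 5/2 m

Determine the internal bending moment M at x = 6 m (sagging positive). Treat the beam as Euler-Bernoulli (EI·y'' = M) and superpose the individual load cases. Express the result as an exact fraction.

M(6) = 145321/18000 kN·m

Load 1 — point force P=3 kN at a=10/3 m (b=L-a=20/3):
  M_1 = Pa²(a+3b)(L-x)/L³ - Pa²b/L²  [x>a] = 3·(10/3)²·((10/3)+3·(20/3))·(10-6)/10³ - 3·(10/3)²·(20/3)/10² = 8/9 kN·m
Load 2 — applied couple M₀=-12 kN·m at a=4 m (b=L-a=6):
  M_2 = R_Ax - M_A - M₀  [x>a] with R_A=-216/125, M_A=-36/25 = (-216/125)·6 - (-36/25) - (-12) = 384/125 kN·m
Load 3 — point force P=12 kN at a=15/2 m (b=L-a=5/2):
  M_3 = Pb²(3a+b)x/L³ - Pab²/L²  [x≤a] = 12·(5/2)²·(3·(15/2)+(5/2))·6/10³ - 12·(15/2)·(5/2)²/10² = 45/8 kN·m
Load 4 — applied couple M₀=11 kN·m at a=5/2 m (b=L-a=15/2):
  M_4 = R_Ax - M_A - M₀  [x>a] with R_A=99/80, M_A=-33/16 = (99/80)·6 - (-33/16) - 11 = -121/80 kN·m
Superposition: M = Σ M_i = 145321/18000 kN·m ≈ 8.073389 kN·m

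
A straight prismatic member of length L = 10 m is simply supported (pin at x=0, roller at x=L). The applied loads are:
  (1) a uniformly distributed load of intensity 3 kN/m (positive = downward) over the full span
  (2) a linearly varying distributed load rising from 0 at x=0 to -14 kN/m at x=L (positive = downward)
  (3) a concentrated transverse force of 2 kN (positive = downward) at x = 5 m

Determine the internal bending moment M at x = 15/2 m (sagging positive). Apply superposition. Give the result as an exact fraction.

Load 1 — uniform load w=3 kN/m over full span:
  M_1 = wx(L-x)/2 = 3·(15/2)·(10-(15/2))/2 = 225/8 kN·m
Load 2 — triangular load w₀=-14 kN/m (0→w₀ over full span):
  M_2 = w₀Lx/6 - w₀x³/(6L) = (-14)·10·(15/2)/6 - (-14)·(15/2)³/(6·10) = -1225/16 kN·m
Load 3 — point force P=2 kN at a=5 m (b=L-a=5):
  M_3 = Pa(L-x)/L  [x>a] = 2·5·(10-(15/2))/10 = 5/2 kN·m
Superposition: M = Σ M_i = -735/16 kN·m ≈ -45.937500 kN·m

M(15/2) = -735/16 kN·m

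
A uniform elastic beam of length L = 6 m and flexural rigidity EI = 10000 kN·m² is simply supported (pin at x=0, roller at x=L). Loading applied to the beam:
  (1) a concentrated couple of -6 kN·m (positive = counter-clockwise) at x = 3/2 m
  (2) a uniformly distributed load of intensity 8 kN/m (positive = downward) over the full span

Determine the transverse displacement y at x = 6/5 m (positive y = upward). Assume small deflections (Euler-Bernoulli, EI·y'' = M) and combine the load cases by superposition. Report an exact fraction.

y(6/5) = -213543/25000000 m

Load 1 — applied couple M₀=-6 kN·m at a=3/2 m (b=L-a=9/2):
  y_1 = (M₀x³/(6L)+C₁x)/EI  [x≤a] with C₁=M₀(3b²-L²)/(6L)=-33/8 = ((-6)·(6/5)³/(6·6)+(-33/8)·(6/5))/10000 = -2619/5000000 m
Load 2 — uniform load w=8 kN/m over full span:
  y_2 = -wx(L³-2Lx²+x³)/(24EI) = -8·(6/5)·(6³-2·6·(6/5)²+(6/5)³)/(24·10000) = -3132/390625 m
Superposition: y = Σ y_i = -213543/25000000 m ≈ -0.008542 m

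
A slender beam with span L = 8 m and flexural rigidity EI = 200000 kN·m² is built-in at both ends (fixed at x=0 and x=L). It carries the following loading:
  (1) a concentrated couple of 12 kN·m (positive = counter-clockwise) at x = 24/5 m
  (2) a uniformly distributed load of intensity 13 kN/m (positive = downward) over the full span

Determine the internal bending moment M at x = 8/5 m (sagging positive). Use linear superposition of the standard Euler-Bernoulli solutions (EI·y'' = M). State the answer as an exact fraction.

Load 1 — applied couple M₀=12 kN·m at a=24/5 m (b=L-a=16/5):
  M_1 = R_Ax - M_A  [x≤a] with R_A=54/25, M_A=96/25 = (54/25)·(8/5) - (96/25) = -48/125 kN·m
Load 2 — uniform load w=13 kN/m over full span:
  M_2 = wLx/2 - wL²/12 - wx²/2 = 13·8·(8/5)/2 - 13·8²/12 - 13·(8/5)²/2 = -208/75 kN·m
Superposition: M = Σ M_i = -1184/375 kN·m ≈ -3.157333 kN·m

M(8/5) = -1184/375 kN·m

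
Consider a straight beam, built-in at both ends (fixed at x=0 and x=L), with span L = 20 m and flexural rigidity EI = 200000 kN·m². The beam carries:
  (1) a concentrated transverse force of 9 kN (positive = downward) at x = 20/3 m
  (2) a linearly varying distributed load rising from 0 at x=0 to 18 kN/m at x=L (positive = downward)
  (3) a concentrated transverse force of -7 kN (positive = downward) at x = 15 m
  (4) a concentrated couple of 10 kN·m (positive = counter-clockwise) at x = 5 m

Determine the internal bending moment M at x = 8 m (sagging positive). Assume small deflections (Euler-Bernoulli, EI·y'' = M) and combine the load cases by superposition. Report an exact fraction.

Load 1 — point force P=9 kN at a=20/3 m (b=L-a=40/3):
  M_1 = Pa²(a+3b)(L-x)/L³ - Pa²b/L²  [x>a] = 9·(20/3)²·((20/3)+3·(40/3))·(20-8)/20³ - 9·(20/3)²·(40/3)/20² = 44/3 kN·m
Load 2 — triangular load w₀=18 kN/m (0→w₀ over full span):
  M_2 = 3w₀Lx/20 - w₀L²/30 - w₀x³/(6L) = 3·18·20·8/20 - 18·20²/30 - 18·8³/(6·20) = 576/5 kN·m
Load 3 — point force P=-7 kN at a=15 m (b=L-a=5):
  M_3 = Pb²(3a+b)x/L³ - Pab²/L²  [x≤a] = (-7)·5²·(3·15+5)·8/20³ - (-7)·15·5²/20² = -35/16 kN·m
Load 4 — applied couple M₀=10 kN·m at a=5 m (b=L-a=15):
  M_4 = R_Ax - M_A - M₀  [x>a] with R_A=9/16, M_A=-15/8 = (9/16)·8 - (-15/8) - 10 = -29/8 kN·m
Superposition: M = Σ M_i = 29773/240 kN·m ≈ 124.054167 kN·m

M(8) = 29773/240 kN·m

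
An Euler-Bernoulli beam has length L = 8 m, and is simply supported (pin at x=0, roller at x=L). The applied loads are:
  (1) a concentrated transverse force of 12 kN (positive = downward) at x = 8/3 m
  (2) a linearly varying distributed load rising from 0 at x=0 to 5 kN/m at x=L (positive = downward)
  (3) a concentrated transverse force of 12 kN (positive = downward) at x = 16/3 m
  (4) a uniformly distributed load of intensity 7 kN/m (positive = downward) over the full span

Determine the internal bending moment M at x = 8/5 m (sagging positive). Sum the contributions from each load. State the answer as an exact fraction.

M(8/5) = 1632/25 kN·m

Load 1 — point force P=12 kN at a=8/3 m (b=L-a=16/3):
  M_1 = Pbx/L  [x≤a] = 12·(16/3)·(8/5)/8 = 64/5 kN·m
Load 2 — triangular load w₀=5 kN/m (0→w₀ over full span):
  M_2 = w₀Lx/6 - w₀x³/(6L) = 5·8·(8/5)/6 - 5·(8/5)³/(6·8) = 256/25 kN·m
Load 3 — point force P=12 kN at a=16/3 m (b=L-a=8/3):
  M_3 = Pbx/L  [x≤a] = 12·(8/3)·(8/5)/8 = 32/5 kN·m
Load 4 — uniform load w=7 kN/m over full span:
  M_4 = wx(L-x)/2 = 7·(8/5)·(8-(8/5))/2 = 896/25 kN·m
Superposition: M = Σ M_i = 1632/25 kN·m ≈ 65.280000 kN·m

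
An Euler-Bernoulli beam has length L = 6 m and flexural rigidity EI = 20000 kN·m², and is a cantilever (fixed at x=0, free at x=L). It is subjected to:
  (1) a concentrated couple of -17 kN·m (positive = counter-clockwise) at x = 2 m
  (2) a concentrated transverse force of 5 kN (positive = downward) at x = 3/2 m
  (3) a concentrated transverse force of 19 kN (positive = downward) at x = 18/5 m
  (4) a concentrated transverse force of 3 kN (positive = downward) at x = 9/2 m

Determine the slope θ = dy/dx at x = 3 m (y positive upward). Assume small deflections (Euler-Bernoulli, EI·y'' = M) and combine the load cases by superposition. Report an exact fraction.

Load 1 — applied couple M₀=-17 kN·m at a=2 m (b=L-a=4):
  θ_1 = M₀a/EI  [x>a] = (-17)·2/20000 = -17/10000 rad
Load 2 — point force P=5 kN at a=3/2 m (b=L-a=9/2):
  θ_2 = -Pa²/(2EI)  [x>a] = -5·(3/2)²/(2·20000) = -9/32000 rad
Load 3 — point force P=19 kN at a=18/5 m (b=L-a=12/5):
  θ_3 = -Px(2a-x)/(2EI)  [x≤a] = -19·3·(2·(18/5)-3)/(2·20000) = -1197/200000 rad
Load 4 — point force P=3 kN at a=9/2 m (b=L-a=3/2):
  θ_4 = -Px(2a-x)/(2EI)  [x≤a] = -3·3·(2·(9/2)-3)/(2·20000) = -27/20000 rad
Superposition: θ = Σ θ_i = -7453/800000 rad ≈ -0.009316 rad

θ(3) = -7453/800000 rad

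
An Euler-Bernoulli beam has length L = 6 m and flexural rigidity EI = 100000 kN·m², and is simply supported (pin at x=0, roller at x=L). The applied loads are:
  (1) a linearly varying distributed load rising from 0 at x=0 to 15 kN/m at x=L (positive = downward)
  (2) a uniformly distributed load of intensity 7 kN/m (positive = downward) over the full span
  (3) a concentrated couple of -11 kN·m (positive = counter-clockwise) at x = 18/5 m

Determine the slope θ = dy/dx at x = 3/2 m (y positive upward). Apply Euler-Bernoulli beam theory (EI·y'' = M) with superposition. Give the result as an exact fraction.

θ(3/2) = -552367/640000000 rad

Load 1 — triangular load w₀=15 kN/m (0→w₀ over full span):
  θ_1 = -w₀(7L⁴-30L²x²+15x⁴)/(360LEI) = -15·(7·6⁴-30·6²·(3/2)²+15·(3/2)⁴)/(360·6·100000) = -11943/25600000 rad
Load 2 — uniform load w=7 kN/m over full span:
  θ_2 = -w(L³-6Lx²+4x³)/(24EI) = -7·(6³-6·6·(3/2)²+4·(3/2)³)/(24·100000) = -693/1600000 rad
Load 3 — applied couple M₀=-11 kN·m at a=18/5 m (b=L-a=12/5):
  θ_3 = (M₀x²/(2L)+C₁)/EI  [x≤a] with C₁=M₀(3b²-L²)/(6L)=143/25 = ((-11)·(3/2)²/(2·6)+(143/25))/100000 = 1463/40000000 rad
Superposition: θ = Σ θ_i = -552367/640000000 rad ≈ -0.000863 rad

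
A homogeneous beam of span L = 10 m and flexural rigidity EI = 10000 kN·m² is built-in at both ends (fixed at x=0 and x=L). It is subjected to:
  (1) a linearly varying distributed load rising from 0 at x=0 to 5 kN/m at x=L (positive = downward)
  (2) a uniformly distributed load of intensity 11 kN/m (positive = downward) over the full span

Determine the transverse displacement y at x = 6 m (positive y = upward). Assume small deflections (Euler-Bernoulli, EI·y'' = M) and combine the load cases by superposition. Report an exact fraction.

y(6) = -102/3125 m

Load 1 — triangular load w₀=5 kN/m (0→w₀ over full span):
  y_1 = -w₀x²(L-x)²(x+2L)/(120LEI) = -5·6²·(10-6)²·(6+2·10)/(120·10·10000) = -39/6250 m
Load 2 — uniform load w=11 kN/m over full span:
  y_2 = -wx²(L-x)²/(24EI) = -11·6²·(10-6)²/(24·10000) = -33/1250 m
Superposition: y = Σ y_i = -102/3125 m ≈ -0.032640 m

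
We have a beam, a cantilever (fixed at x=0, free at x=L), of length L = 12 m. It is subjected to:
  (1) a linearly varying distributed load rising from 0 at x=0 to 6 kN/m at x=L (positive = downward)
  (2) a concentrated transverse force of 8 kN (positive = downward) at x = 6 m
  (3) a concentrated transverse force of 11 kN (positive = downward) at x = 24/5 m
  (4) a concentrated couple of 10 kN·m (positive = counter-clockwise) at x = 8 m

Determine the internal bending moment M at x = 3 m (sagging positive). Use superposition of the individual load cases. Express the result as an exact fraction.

M(3) = -4321/20 kN·m

Load 1 — triangular load w₀=6 kN/m (0→w₀ over full span):
  M_1 = w₀Lx/2 - w₀L²/3 - w₀x³/(6L) = 6·12·3/2 - 6·12²/3 - 6·3³/(6·12) = -729/4 kN·m
Load 2 — point force P=8 kN at a=6 m (b=L-a=6):
  M_2 = -P(a-x)  [x≤a] = -8·(6-3) = -24 kN·m
Load 3 — point force P=11 kN at a=24/5 m (b=L-a=36/5):
  M_3 = -P(a-x)  [x≤a] = -11·((24/5)-3) = -99/5 kN·m
Load 4 — applied couple M₀=10 kN·m at a=8 m (b=L-a=4):
  M_4 = M₀  [x≤a] = 10 = 10 kN·m
Superposition: M = Σ M_i = -4321/20 kN·m ≈ -216.050000 kN·m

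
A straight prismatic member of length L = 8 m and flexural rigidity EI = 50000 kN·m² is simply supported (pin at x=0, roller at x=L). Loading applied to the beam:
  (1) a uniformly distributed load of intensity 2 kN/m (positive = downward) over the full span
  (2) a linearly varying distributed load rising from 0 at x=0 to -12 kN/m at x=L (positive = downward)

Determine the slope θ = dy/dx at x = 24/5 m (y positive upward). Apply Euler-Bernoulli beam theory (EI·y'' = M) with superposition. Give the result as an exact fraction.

Load 1 — uniform load w=2 kN/m over full span:
  θ_1 = -w(L³-6Lx²+4x³)/(24EI) = -2·(8³-6·8·(24/5)²+4·(24/5)³)/(24·50000) = 296/1171875 rad
Load 2 — triangular load w₀=-12 kN/m (0→w₀ over full span):
  θ_2 = -w₀(7L⁴-30L²x²+15x⁴)/(360LEI) = -(-12)·(7·8⁴-30·8²·(24/5)²+15·(24/5)⁴)/(360·8·50000) = -3712/5859375 rad
Superposition: θ = Σ θ_i = -744/1953125 rad ≈ -0.000381 rad

θ(24/5) = -744/1953125 rad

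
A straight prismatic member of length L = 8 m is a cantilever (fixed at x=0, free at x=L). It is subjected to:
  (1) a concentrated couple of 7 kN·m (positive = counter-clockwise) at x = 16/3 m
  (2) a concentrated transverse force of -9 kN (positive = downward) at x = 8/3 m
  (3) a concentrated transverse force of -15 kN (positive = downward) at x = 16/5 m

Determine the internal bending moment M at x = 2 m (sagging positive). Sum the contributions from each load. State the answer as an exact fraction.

M(2) = 31 kN·m

Load 1 — applied couple M₀=7 kN·m at a=16/3 m (b=L-a=8/3):
  M_1 = M₀  [x≤a] = 7 = 7 kN·m
Load 2 — point force P=-9 kN at a=8/3 m (b=L-a=16/3):
  M_2 = -P(a-x)  [x≤a] = -(-9)·((8/3)-2) = 6 kN·m
Load 3 — point force P=-15 kN at a=16/5 m (b=L-a=24/5):
  M_3 = -P(a-x)  [x≤a] = -(-15)·((16/5)-2) = 18 kN·m
Superposition: M = Σ M_i = 31 kN·m ≈ 31.000000 kN·m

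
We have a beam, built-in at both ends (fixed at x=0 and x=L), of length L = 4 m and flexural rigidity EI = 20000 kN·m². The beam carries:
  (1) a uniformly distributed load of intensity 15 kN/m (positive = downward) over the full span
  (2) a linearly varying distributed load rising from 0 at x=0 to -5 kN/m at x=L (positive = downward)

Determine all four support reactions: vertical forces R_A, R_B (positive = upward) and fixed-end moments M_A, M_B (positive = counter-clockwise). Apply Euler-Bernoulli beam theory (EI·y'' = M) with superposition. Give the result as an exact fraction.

Load 1 — uniform load w=15 kN/m over full span:
  R_A = wL/2 = 15·4/2 = 30 kN
  M_A = wL²/12 = 15·4²/12 = 20 kN·m
  R_B = wL/2 = 15·4/2 = 30 kN
  M_B = -wL²/12 = -15·4²/12 = -20 kN·m
Load 2 — triangular load w₀=-5 kN/m (0→w₀ over full span):
  R_A = 3w₀L/20 = 3·(-5)·4/20 = -3 kN
  M_A = w₀L²/30 = (-5)·4²/30 = -8/3 kN·m
  R_B = 7w₀L/20 = 7·(-5)·4/20 = -7 kN
  M_B = -w₀L²/20 = -(-5)·4²/20 = 4 kN·m
Superposition: R_A = 27 kN, M_A = 52/3 kN·m, R_B = 23 kN, M_B = -16 kN·m

R_A = 27 kN, M_A = 52/3 kN·m, R_B = 23 kN, M_B = -16 kN·m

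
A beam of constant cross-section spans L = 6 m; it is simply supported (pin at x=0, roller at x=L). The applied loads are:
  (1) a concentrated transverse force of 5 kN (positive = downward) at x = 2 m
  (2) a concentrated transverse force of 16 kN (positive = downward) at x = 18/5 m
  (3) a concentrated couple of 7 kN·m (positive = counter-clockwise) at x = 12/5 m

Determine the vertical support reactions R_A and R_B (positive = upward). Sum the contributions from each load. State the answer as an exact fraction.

R_A = 109/10 kN, R_B = 101/10 kN

Load 1 — point force P=5 kN at a=2 m (b=L-a=4):
  R_A = Pb/L = 5·4/6 = 10/3 kN
  R_B = Pa/L = 5·2/6 = 5/3 kN
Load 2 — point force P=16 kN at a=18/5 m (b=L-a=12/5):
  R_A = Pb/L = 16·(12/5)/6 = 32/5 kN
  R_B = Pa/L = 16·(18/5)/6 = 48/5 kN
Load 3 — applied couple M₀=7 kN·m at a=12/5 m (b=L-a=18/5):
  R_A = M₀/L = 7/6 kN
  R_B = -M₀/L = -7/6 kN
Superposition: R_A = 109/10 kN, R_B = 101/10 kN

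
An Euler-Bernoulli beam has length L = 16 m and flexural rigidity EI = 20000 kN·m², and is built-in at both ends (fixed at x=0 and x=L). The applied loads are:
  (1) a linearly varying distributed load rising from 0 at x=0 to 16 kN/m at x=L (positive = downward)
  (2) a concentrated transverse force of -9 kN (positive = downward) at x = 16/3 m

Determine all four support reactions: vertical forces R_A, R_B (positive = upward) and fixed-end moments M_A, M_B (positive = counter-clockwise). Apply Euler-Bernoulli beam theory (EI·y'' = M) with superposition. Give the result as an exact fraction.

R_A = 476/15 kN, M_A = 576/5 kN·m, R_B = 1309/15 kN, M_B = -2912/15 kN·m

Load 1 — triangular load w₀=16 kN/m (0→w₀ over full span):
  R_A = 3w₀L/20 = 3·16·16/20 = 192/5 kN
  M_A = w₀L²/30 = 16·16²/30 = 2048/15 kN·m
  R_B = 7w₀L/20 = 7·16·16/20 = 448/5 kN
  M_B = -w₀L²/20 = -16·16²/20 = -1024/5 kN·m
Load 2 — point force P=-9 kN at a=16/3 m (b=L-a=32/3):
  R_A = Pb²(3a+b)/L³ = (-9)·(32/3)²·(3·(16/3)+(32/3))/16³ = -20/3 kN
  M_A = Pab²/L² = (-9)·(16/3)·(32/3)²/16² = -64/3 kN·m
  R_B = Pa²(a+3b)/L³ = (-9)·(16/3)²·((16/3)+3·(32/3))/16³ = -7/3 kN
  M_B = -Pa²b/L² = -(-9)·(16/3)²·(32/3)/16² = 32/3 kN·m
Superposition: R_A = 476/15 kN, M_A = 576/5 kN·m, R_B = 1309/15 kN, M_B = -2912/15 kN·m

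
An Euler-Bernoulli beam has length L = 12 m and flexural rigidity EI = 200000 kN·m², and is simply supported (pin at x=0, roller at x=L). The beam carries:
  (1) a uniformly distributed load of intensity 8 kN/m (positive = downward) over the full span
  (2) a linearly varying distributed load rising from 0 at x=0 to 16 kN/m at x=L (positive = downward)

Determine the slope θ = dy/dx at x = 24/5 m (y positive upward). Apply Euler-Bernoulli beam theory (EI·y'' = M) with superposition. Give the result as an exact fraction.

Load 1 — uniform load w=8 kN/m over full span:
  θ_1 = -w(L³-6Lx²+4x³)/(24EI) = -8·(12³-6·12·(24/5)²+4·(24/5)³)/(24·200000) = -333/390625 rad
Load 2 — triangular load w₀=16 kN/m (0→w₀ over full span):
  θ_2 = -w₀(7L⁴-30L²x²+15x⁴)/(360LEI) = -16·(7·12⁴-30·12²·(24/5)²+15·(24/5)⁴)/(360·12·200000) = -1938/1953125 rad
Superposition: θ = Σ θ_i = -3603/1953125 rad ≈ -0.001845 rad

θ(24/5) = -3603/1953125 rad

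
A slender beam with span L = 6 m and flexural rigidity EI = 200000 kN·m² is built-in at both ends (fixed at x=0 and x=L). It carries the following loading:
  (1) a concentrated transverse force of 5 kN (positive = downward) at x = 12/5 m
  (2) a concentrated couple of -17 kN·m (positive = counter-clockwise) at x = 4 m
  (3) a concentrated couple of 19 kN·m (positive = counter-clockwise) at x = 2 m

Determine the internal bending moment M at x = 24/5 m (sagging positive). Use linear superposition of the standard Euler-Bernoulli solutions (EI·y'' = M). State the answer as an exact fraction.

Load 1 — point force P=5 kN at a=12/5 m (b=L-a=18/5):
  M_1 = Pa²(a+3b)(L-x)/L³ - Pa²b/L²  [x>a] = 5·(12/5)²·((12/5)+3·(18/5))·(6-(24/5))/6³ - 5·(12/5)²·(18/5)/6² = -96/125 kN·m
Load 2 — applied couple M₀=-17 kN·m at a=4 m (b=L-a=2):
  M_2 = R_Ax - M_A - M₀  [x>a] with R_A=-34/9, M_A=-17/3 = (-34/9)·(24/5) - (-17/3) - (-17) = 68/15 kN·m
Load 3 — applied couple M₀=19 kN·m at a=2 m (b=L-a=4):
  M_3 = R_Ax - M_A - M₀  [x>a] with R_A=38/9, M_A=0 = (38/9)·(24/5) - 0 - 19 = 19/15 kN·m
Superposition: M = Σ M_i = 629/125 kN·m ≈ 5.032000 kN·m

M(24/5) = 629/125 kN·m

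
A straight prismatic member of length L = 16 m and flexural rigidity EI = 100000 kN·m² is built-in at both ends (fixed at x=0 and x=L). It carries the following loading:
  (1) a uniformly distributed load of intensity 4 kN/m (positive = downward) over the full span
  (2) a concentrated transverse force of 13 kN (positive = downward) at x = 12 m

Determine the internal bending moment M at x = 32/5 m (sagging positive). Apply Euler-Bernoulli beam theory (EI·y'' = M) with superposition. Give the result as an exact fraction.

Load 1 — uniform load w=4 kN/m over full span:
  M_1 = wLx/2 - wL²/12 - wx²/2 = 4·16·(32/5)/2 - 4·16²/12 - 4·(32/5)²/2 = 2816/75 kN·m
Load 2 — point force P=13 kN at a=12 m (b=L-a=4):
  M_2 = Pb²(3a+b)x/L³ - Pab²/L²  [x≤a] = 13·4²·(3·12+4)·(32/5)/16³ - 13·12·4²/16² = 13/4 kN·m
Superposition: M = Σ M_i = 12239/300 kN·m ≈ 40.796667 kN·m

M(32/5) = 12239/300 kN·m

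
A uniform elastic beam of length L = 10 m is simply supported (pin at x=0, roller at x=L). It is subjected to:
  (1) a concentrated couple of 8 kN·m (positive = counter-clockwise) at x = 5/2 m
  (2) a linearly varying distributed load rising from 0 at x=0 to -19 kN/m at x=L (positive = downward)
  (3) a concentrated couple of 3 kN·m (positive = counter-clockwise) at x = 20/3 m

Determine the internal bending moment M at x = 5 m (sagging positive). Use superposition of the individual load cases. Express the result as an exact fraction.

M(5) = -485/4 kN·m

Load 1 — applied couple M₀=8 kN·m at a=5/2 m (b=L-a=15/2):
  M_1 = M₀x/L - M₀  [x>a] = 8·5/10 - 8 = -4 kN·m
Load 2 — triangular load w₀=-19 kN/m (0→w₀ over full span):
  M_2 = w₀Lx/6 - w₀x³/(6L) = (-19)·10·5/6 - (-19)·5³/(6·10) = -475/4 kN·m
Load 3 — applied couple M₀=3 kN·m at a=20/3 m (b=L-a=10/3):
  M_3 = M₀x/L  [x≤a] = 3·5/10 = 3/2 kN·m
Superposition: M = Σ M_i = -485/4 kN·m ≈ -121.250000 kN·m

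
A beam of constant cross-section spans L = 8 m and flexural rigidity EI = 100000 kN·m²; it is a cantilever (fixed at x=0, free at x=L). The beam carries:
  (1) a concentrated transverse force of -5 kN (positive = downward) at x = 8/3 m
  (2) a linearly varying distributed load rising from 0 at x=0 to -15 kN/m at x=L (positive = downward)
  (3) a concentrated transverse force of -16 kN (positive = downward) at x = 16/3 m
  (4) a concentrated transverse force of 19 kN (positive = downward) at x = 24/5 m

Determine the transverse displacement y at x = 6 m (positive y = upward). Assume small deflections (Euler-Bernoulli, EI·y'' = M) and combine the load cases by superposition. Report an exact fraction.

Load 1 — point force P=-5 kN at a=8/3 m (b=L-a=16/3):
  y_1 = -Pa²(3x-a)/(6EI)  [x>a] = -(-5)·(8/3)²·(3·6-(8/3))/(6·100000) = 46/50625 m
Load 2 — triangular load w₀=-15 kN/m (0→w₀ over full span):
  y_2 = (w₀Lx³/12-w₀L²x²/6-w₀x⁵/(120L))/EI = ((-15)·8·6³/12-(-15)·8²·6²/6-(-15)·6⁵/(120·8))/100000 = 7443/200000 m
Load 3 — point force P=-16 kN at a=16/3 m (b=L-a=8/3):
  y_3 = -Pa²(3x-a)/(6EI)  [x>a] = -(-16)·(16/3)²·(3·6-(16/3))/(6·100000) = 2432/253125 m
Load 4 — point force P=19 kN at a=24/5 m (b=L-a=16/5):
  y_4 = -Pa²(3x-a)/(6EI)  [x>a] = -19·(24/5)²·(3·6-(24/5))/(6·100000) = -3762/390625 m
Superposition: y = Σ y_i = 77154167/2025000000 m ≈ 0.038101 m

y(6) = 77154167/2025000000 m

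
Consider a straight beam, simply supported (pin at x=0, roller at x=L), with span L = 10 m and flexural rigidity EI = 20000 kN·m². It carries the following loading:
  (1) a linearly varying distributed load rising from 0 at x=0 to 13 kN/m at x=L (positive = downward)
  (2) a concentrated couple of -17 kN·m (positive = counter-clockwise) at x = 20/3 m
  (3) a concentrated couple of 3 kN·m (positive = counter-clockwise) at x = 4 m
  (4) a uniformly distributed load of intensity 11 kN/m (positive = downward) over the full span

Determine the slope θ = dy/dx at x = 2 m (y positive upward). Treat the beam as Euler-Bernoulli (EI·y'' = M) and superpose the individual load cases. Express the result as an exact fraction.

θ(2) = -25057/900000 rad

Load 1 — triangular load w₀=13 kN/m (0→w₀ over full span):
  θ_1 = -w₀(7L⁴-30L²x²+15x⁴)/(360LEI) = -13·(7·10⁴-30·10²·2²+15·2⁴)/(360·10·20000) = -1183/112500 rad
Load 2 — applied couple M₀=-17 kN·m at a=20/3 m (b=L-a=10/3):
  θ_2 = (M₀x²/(2L)+C₁)/EI  [x≤a] with C₁=M₀(3b²-L²)/(6L)=170/9 = ((-17)·2²/(2·10)+(170/9))/20000 = 697/900000 rad
Load 3 — applied couple M₀=3 kN·m at a=4 m (b=L-a=6):
  θ_3 = (M₀x²/(2L)+C₁)/EI  [x≤a] with C₁=M₀(3b²-L²)/(6L)=2/5 = (3·2²/(2·10)+(2/5))/20000 = 1/20000 rad
Load 4 — uniform load w=11 kN/m over full span:
  θ_4 = -w(L³-6Lx²+4x³)/(24EI) = -11·(10³-6·10·2²+4·2³)/(24·20000) = -363/20000 rad
Superposition: θ = Σ θ_i = -25057/900000 rad ≈ -0.027841 rad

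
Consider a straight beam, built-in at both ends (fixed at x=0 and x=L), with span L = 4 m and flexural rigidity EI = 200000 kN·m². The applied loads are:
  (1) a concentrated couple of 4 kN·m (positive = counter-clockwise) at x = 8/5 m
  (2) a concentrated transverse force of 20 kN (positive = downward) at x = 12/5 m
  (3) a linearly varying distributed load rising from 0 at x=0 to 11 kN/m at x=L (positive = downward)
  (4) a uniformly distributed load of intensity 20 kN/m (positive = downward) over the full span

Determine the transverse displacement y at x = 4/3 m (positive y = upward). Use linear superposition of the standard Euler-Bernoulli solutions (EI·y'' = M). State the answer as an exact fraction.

Load 1 — applied couple M₀=4 kN·m at a=8/5 m (b=L-a=12/5):
  y_1 = (R_Ax³/6 - M_Ax²/2)/EI  [x≤a] with R_A=36/25, M_A=12/25 = ((36/25)·(4/3)³/6 - (12/25)·(4/3)²/2)/200000 = 1/1406250 m
Load 2 — point force P=20 kN at a=12/5 m (b=L-a=8/5):
  y_2 = -Pb²x²(3aL-(3a+b)x)/(6L³EI)  [x≤a] = -20·(8/5)²·(4/3)²·(3·(12/5)·4-(3·(12/5)+(8/5))·(4/3))/(6·4³·200000) = -128/6328125 m
Load 3 — triangular load w₀=11 kN/m (0→w₀ over full span):
  y_3 = -w₀x²(L-x)²(x+2L)/(120LEI) = -11·(4/3)²·(4-(4/3))²·((4/3)+2·4)/(120·4·200000) = -154/11390625 m
Load 4 — uniform load w=20 kN/m over full span:
  y_4 = -wx²(L-x)²/(24EI) = -20·(4/3)²·(4-(4/3))²/(24·200000) = -8/151875 m
Superposition: y = Σ y_i = -9763/113906250 m ≈ -0.000086 m

y(4/3) = -9763/113906250 m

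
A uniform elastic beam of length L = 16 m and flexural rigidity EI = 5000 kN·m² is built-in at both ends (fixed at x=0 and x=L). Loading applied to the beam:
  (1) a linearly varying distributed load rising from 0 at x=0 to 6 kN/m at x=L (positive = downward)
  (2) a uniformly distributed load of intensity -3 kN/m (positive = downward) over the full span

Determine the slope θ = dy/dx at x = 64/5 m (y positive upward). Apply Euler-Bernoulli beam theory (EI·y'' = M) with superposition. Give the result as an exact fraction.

Load 1 — triangular load w₀=6 kN/m (0→w₀ over full span):
  θ_1 = -w₀(2x(L-x)(L-2x)(x+2L)+x²(L-x)²)/(120LEI) = -6·(2·(64/5)·(16-(64/5))·(16-2·(64/5))·((64/5)+2·16)+(64/5)²·(16-(64/5))²)/(120·16·5000) = 8192/390625 rad
Load 2 — uniform load w=-3 kN/m over full span:
  θ_2 = -wx(L-x)(L-2x)/(12EI) = -(-3)·(64/5)·(16-(64/5))·(16-2·(64/5))/(12·5000) = -1536/78125 rad
Superposition: θ = Σ θ_i = 512/390625 rad ≈ 0.001311 rad

θ(64/5) = 512/390625 rad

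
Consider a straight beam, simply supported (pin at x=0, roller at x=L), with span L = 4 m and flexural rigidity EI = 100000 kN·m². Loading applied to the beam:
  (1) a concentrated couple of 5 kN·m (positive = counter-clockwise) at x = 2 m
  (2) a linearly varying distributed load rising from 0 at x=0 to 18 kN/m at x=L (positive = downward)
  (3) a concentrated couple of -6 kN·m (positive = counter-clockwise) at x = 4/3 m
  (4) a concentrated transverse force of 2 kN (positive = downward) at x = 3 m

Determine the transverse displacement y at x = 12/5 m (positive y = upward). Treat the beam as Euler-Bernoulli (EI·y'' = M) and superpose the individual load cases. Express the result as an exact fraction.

y(12/5) = -1580093/4687500000 m

Load 1 — applied couple M₀=5 kN·m at a=2 m (b=L-a=2):
  y_1 = (M₀x³/(6L)-M₀(x-a)²/2+C₁x)/EI  [x>a] with C₁=M₀(3b²-L²)/(6L)=-5/6 = (5·(12/5)³/(6·4)-5·((12/5)-2)²/2+(-5/6)·(12/5))/100000 = 3/625000 m
Load 2 — triangular load w₀=18 kN/m (0→w₀ over full span):
  y_2 = -w₀x(7L⁴-10L²x²+3x⁴)/(360LEI) = -18·(12/5)·(7·4⁴-10·4²·(12/5)²+3·(12/5)⁴)/(360·4·100000) = -14208/48828125 m
Load 3 — applied couple M₀=-6 kN·m at a=4/3 m (b=L-a=8/3):
  y_3 = (M₀x³/(6L)-M₀(x-a)²/2+C₁x)/EI  [x>a] with C₁=M₀(3b²-L²)/(6L)=-4/3 = ((-6)·(12/5)³/(6·4)-(-6)·((12/5)-(4/3))²/2+(-4/3)·(12/5))/100000 = -38/1171875 m
Load 4 — point force P=2 kN at a=3 m (b=L-a=1):
  y_4 = -Pbx(L²-b²-x²)/(6LEI)  [x≤a] = -2·1·(12/5)·(4²-1²-(12/5)²)/(6·4·100000) = -231/12500000 m
Superposition: y = Σ y_i = -1580093/4687500000 m ≈ -0.000337 m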